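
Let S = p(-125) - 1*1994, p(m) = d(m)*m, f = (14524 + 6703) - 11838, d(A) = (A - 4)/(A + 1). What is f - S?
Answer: 1427617/124 ≈ 11513.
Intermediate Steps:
d(A) = (-4 + A)/(1 + A)
f = 9389 (f = 21227 - 11838 = 9389)
p(m) = m*(-4 + m)/(1 + m) (p(m) = ((-4 + m)/(1 + m))*m = m*(-4 + m)/(1 + m))
S = -263381/124 (S = -125*(-4 - 125)/(1 - 125) - 1*1994 = -125*(-129)/(-124) - 1994 = -125*(-1/124)*(-129) - 1994 = -16125/124 - 1994 = -263381/124 ≈ -2124.0)
f - S = 9389 - 1*(-263381/124) = 9389 + 263381/124 = 1427617/124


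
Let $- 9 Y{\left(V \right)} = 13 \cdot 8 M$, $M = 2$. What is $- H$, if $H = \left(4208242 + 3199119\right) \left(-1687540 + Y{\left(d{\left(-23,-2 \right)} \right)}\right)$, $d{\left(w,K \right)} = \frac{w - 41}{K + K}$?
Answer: $\frac{112503502568548}{9} \approx 1.25 \cdot 10^{13}$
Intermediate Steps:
$d{\left(w,K \right)} = \frac{-41 + w}{2 K}$
$Y{\left(V \right)} = - \frac{208}{9}$ ($Y{\left(V \right)} = - \frac{13 \cdot 8 \cdot 2}{9} = - \frac{104 \cdot 2}{9} = \left(- \frac{1}{9}\right) 208 = - \frac{208}{9}$)
$H = - \frac{112503502568548}{9}$ ($H = \left(4208242 + 3199119\right) \left(-1687540 - \frac{208}{9}\right) = 7407361 \left(- \frac{15188068}{9}\right) = - \frac{112503502568548}{9} \approx -1.25 \cdot 10^{13}$)
$- H = \left(-1\right) \left(- \frac{112503502568548}{9}\right) = \frac{112503502568548}{9}$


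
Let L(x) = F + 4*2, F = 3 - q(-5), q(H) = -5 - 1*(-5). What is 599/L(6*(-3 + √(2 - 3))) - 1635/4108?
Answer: 2442707/45188 ≈ 54.057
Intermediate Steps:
q(H) = 0 (q(H) = -5 + 5 = 0)
F = 3 (F = 3 - 1*0 = 3 + 0 = 3)
L(x) = 11 (L(x) = 3 + 4*2 = 3 + 8 = 11)
599/L(6*(-3 + √(2 - 3))) - 1635/4108 = 599/11 - 1635/4108 = 2442707/45188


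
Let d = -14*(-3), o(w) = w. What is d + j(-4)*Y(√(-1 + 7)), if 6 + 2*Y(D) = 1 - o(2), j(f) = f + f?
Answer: 70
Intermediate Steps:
j(f) = 2*f
d = 42
Y(D) = -7/2 (Y(D) = -3 + (1 - 1*2)/2 = -3 + (1 - 2)/2 = -3 + (½)*(-1) = -3 - ½ = -7/2)
d + j(-4)*Y(√(-1 + 7)) = 42 + (2*(-4))*(-7/2) = 42 - 8*(-7/2) = 42 + 28 = 70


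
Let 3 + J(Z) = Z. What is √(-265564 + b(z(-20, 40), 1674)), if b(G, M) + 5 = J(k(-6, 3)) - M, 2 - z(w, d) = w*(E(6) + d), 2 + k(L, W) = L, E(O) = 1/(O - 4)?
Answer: I*√267254 ≈ 516.97*I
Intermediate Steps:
E(O) = 1/(-4 + O)
k(L, W) = -2 + L
J(Z) = -3 + Z
z(w, d) = 2 - w*(½ + d) (z(w, d) = 2 - w*(1/(-4 + 6) + d) = 2 - w*(1/2 + d) = 2 - w*(½ + d))
b(G, M) = -16 - M (b(G, M) = -5 + ((-3 + (-2 - 6)) - M) = -5 + ((-3 - 8) - M) = -5 + (-11 - M) = -16 - M)
√(-265564 + b(z(-20, 40), 1674)) = √(-265564 + (-16 - 1*1674)) = √(-265564 + (-16 - 1674)) = √(-265564 - 1690) = √(-267254) = I*√267254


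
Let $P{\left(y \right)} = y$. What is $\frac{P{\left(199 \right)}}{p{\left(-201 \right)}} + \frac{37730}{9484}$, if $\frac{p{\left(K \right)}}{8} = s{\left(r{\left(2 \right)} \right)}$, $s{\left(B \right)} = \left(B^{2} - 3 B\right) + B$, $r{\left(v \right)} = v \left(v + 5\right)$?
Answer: $\frac{13149109}{3186624} \approx 4.1263$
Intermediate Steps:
$r{\left(v \right)} = v \left(5 + v\right)$
$s{\left(B \right)} = B^{2} - 2 B$
$p{\left(K \right)} = 1344$ ($p{\left(K \right)} = 8 \cdot 2 \left(5 + 2\right) \left(-2 + 2 \left(5 + 2\right)\right) = 8 \cdot 2 \cdot 7 \left(-2 + 2 \cdot 7\right) = 8 \cdot 14 \left(-2 + 14\right) = 8 \cdot 14 \cdot 12 = 8 \cdot 168 = 1344$)
$\frac{P{\left(199 \right)}}{p{\left(-201 \right)}} + \frac{37730}{9484} = \frac{199}{1344} + \frac{37730}{9484} = 199 \cdot \frac{1}{1344} + 37730 \cdot \frac{1}{9484} = \frac{199}{1344} + \frac{18865}{4742} = \frac{13149109}{3186624}$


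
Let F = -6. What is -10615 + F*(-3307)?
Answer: 9227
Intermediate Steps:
-10615 + F*(-3307) = -10615 - 6*(-3307) = -10615 + 19842 = 9227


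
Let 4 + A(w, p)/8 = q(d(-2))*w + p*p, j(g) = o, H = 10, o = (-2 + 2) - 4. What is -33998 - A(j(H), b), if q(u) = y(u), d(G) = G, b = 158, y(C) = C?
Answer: -233742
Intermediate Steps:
o = -4 (o = 0 - 4 = -4)
j(g) = -4
q(u) = u
A(w, p) = -32 - 16*w + 8*p² (A(w, p) = -32 + 8*(-2*w + p*p) = -32 + 8*(-2*w + p²) = -32 + 8*(p² - 2*w) = -32 + (-16*w + 8*p²) = -32 - 16*w + 8*p²)
-33998 - A(j(H), b) = -33998 - (-32 - 16*(-4) + 8*158²) = -33998 - (-32 + 64 + 8*24964) = -33998 - (-32 + 64 + 199712) = -33998 - 1*199744 = -33998 - 199744 = -233742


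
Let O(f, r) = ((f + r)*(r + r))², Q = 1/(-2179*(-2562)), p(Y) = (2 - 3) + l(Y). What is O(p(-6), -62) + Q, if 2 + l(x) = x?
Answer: 432709493340769/5582598 ≈ 7.7510e+7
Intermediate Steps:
l(x) = -2 + x
p(Y) = -3 + Y (p(Y) = (2 - 3) + (-2 + Y) = -1 + (-2 + Y) = -3 + Y)
Q = 1/5582598 (Q = -1/2179*(-1/2562) = 1/5582598 ≈ 1.7913e-7)
O(f, r) = 4*r²*(f + r)² (O(f, r) = ((f + r)*(2*r))² = (2*r*(f + r))² = 4*r²*(f + r)²)
O(p(-6), -62) + Q = 4*(-62)²*((-3 - 6) - 62)² + 1/5582598 = 4*3844*(-9 - 62)² + 1/5582598 = 4*3844*(-71)² + 1/5582598 = 4*3844*5041 + 1/5582598 = 77510416 + 1/5582598 = 432709493340769/5582598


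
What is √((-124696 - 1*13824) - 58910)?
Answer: I*√197430 ≈ 444.33*I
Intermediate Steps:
√((-124696 - 1*13824) - 58910) = √((-124696 - 13824) - 58910) = √(-138520 - 58910) = √(-197430) = I*√197430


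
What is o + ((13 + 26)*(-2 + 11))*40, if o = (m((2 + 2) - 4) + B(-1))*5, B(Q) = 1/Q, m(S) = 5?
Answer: 14060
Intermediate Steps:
B(Q) = 1/Q
o = 20 (o = (5 + 1/(-1))*5 = (5 - 1)*5 = 4*5 = 20)
o + ((13 + 26)*(-2 + 11))*40 = 20 + ((13 + 26)*(-2 + 11))*40 = 20 + (39*9)*40 = 20 + 351*40 = 20 + 14040 = 14060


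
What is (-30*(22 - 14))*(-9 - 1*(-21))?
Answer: -2880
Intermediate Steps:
(-30*(22 - 14))*(-9 - 1*(-21)) = (-30*8)*(-9 + 21) = -240*12 = -2880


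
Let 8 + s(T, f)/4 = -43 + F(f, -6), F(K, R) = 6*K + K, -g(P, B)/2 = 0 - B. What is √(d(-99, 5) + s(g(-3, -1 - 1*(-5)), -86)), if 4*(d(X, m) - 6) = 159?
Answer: I*√10265/2 ≈ 50.658*I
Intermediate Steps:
d(X, m) = 183/4 (d(X, m) = 6 + (¼)*159 = 6 + 159/4 = 183/4)
g(P, B) = 2*B (g(P, B) = -2*(0 - B) = -(-2)*B = 2*B)
F(K, R) = 7*K
s(T, f) = -204 + 28*f (s(T, f) = -32 + 4*(-43 + 7*f) = -32 + (-172 + 28*f) = -204 + 28*f)
√(d(-99, 5) + s(g(-3, -1 - 1*(-5)), -86)) = √(183/4 + (-204 + 28*(-86))) = √(183/4 + (-204 - 2408)) = √(183/4 - 2612) = √(-10265/4) = I*√10265/2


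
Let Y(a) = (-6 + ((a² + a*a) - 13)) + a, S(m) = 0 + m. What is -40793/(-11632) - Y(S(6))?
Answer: -645495/11632 ≈ -55.493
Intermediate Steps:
S(m) = m
Y(a) = -19 + a + 2*a² (Y(a) = (-6 + ((a² + a²) - 13)) + a = (-6 + (2*a² - 13)) + a = (-6 + (-13 + 2*a²)) + a = (-19 + 2*a²) + a = -19 + a + 2*a²)
-40793/(-11632) - Y(S(6)) = -40793/(-11632) - (-19 + 6 + 2*6²) = -40793*(-1/11632) - (-19 + 6 + 2*36) = 40793/11632 - (-19 + 6 + 72) = 40793/11632 - 1*59 = 40793/11632 - 59 = -645495/11632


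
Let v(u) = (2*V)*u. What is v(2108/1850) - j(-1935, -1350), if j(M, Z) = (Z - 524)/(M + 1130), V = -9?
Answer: -3401182/148925 ≈ -22.838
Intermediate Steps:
j(M, Z) = (-524 + Z)/(1130 + M)
v(u) = -18*u (v(u) = (2*(-9))*u = -18*u)
v(2108/1850) - j(-1935, -1350) = -37944/1850 - (-524 - 1350)/(1130 - 1935) = -37944/1850 - (-1874)/(-805) = -18*1054/925 - (-1)*(-1874)/805 = -18972/925 - 1*1874/805 = -18972/925 - 1874/805 = -3401182/148925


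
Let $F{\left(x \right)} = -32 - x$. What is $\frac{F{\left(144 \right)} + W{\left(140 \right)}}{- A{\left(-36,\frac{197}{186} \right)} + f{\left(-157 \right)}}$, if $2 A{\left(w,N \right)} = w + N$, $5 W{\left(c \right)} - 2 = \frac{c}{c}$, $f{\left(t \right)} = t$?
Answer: $\frac{326244}{259525} \approx 1.2571$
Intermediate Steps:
$W{\left(c \right)} = \frac{3}{5}$ ($W{\left(c \right)} = \frac{2}{5} + \frac{c \frac{1}{c}}{5} = \frac{2}{5} + \frac{1}{5} \cdot 1 = \frac{2}{5} + \frac{1}{5} = \frac{3}{5}$)
$A{\left(w,N \right)} = \frac{N}{2} + \frac{w}{2}$ ($A{\left(w,N \right)} = \frac{w + N}{2} = \frac{N + w}{2} = \frac{N}{2} + \frac{w}{2}$)
$\frac{F{\left(144 \right)} + W{\left(140 \right)}}{- A{\left(-36,\frac{197}{186} \right)} + f{\left(-157 \right)}} = \frac{\left(-32 - 144\right) + \frac{3}{5}}{- (\frac{197 \cdot \frac{1}{186}}{2} + \frac{1}{2} \left(-36\right)) - 157} = \frac{\left(-32 - 144\right) + \frac{3}{5}}{- (\frac{197 \cdot \frac{1}{186}}{2} - 18) - 157} = \frac{-176 + \frac{3}{5}}{- (\frac{1}{2} \cdot \frac{197}{186} - 18) - 157} = - \frac{877}{5 \left(- (\frac{197}{372} - 18) - 157\right)} = - \frac{877}{5 \left(\left(-1\right) \left(- \frac{6499}{372}\right) - 157\right)} = - \frac{877}{5 \left(\frac{6499}{372} - 157\right)} = - \frac{877}{5 \left(- \frac{51905}{372}\right)} = \left(- \frac{877}{5}\right) \left(- \frac{372}{51905}\right) = \frac{326244}{259525}$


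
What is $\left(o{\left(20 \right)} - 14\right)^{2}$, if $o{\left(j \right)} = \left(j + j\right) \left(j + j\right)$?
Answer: $2515396$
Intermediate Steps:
$o{\left(j \right)} = 4 j^{2}$ ($o{\left(j \right)} = 2 j 2 j = 4 j^{2}$)
$\left(o{\left(20 \right)} - 14\right)^{2} = \left(4 \cdot 20^{2} - 14\right)^{2} = \left(4 \cdot 400 - 14\right)^{2} = \left(1600 - 14\right)^{2} = 1586^{2} = 2515396$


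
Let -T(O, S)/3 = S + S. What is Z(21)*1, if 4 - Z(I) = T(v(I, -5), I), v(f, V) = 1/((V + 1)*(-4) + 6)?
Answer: 130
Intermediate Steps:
v(f, V) = 1/(2 - 4*V) (v(f, V) = 1/((1 + V)*(-4) + 6) = 1/((-4 - 4*V) + 6) = 1/(2 - 4*V))
T(O, S) = -6*S (T(O, S) = -3*(S + S) = -6*S)
Z(I) = 4 + 6*I (Z(I) = 4 - (-6)*I = 4 + 6*I)
Z(21)*1 = (4 + 6*21)*1 = (4 + 126)*1 = 130*1 = 130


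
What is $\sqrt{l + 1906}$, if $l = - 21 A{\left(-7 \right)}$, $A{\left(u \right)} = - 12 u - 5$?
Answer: $\sqrt{247} \approx 15.716$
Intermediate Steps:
$A{\left(u \right)} = -5 - 12 u$
$l = -1659$ ($l = - 21 \left(-5 - -84\right) = - 21 \left(-5 + 84\right) = \left(-21\right) 79 = -1659$)
$\sqrt{l + 1906} = \sqrt{-1659 + 1906} = \sqrt{247}$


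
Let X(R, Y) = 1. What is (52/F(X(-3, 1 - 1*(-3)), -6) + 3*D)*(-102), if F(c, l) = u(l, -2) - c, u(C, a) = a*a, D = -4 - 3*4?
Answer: 3128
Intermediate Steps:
D = -16 (D = -4 - 12 = -16)
u(C, a) = a**2
F(c, l) = 4 - c (F(c, l) = (-2)**2 - c = 4 - c)
(52/F(X(-3, 1 - 1*(-3)), -6) + 3*D)*(-102) = (52/(4 - 1*1) + 3*(-16))*(-102) = (52/(4 - 1) - 48)*(-102) = (52/3 - 48)*(-102) = -92/3*(-102) = 3128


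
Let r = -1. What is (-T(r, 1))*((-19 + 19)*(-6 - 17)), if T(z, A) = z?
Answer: 0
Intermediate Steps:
(-T(r, 1))*((-19 + 19)*(-6 - 17)) = (-1*(-1))*((-19 + 19)*(-6 - 17)) = 1*(0*(-23)) = 1*0 = 0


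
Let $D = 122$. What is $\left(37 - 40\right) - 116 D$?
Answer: $-14155$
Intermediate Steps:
$\left(37 - 40\right) - 116 D = \left(37 - 40\right) - 14152 = -3 - 14152 = -14155$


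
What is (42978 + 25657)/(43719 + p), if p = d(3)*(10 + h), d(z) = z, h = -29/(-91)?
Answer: 6245785/3981246 ≈ 1.5688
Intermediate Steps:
h = 29/91 (h = -29*(-1/91) = 29/91 ≈ 0.31868)
p = 2817/91 (p = 3*(10 + 29/91) = 3*(939/91) = 2817/91 ≈ 30.956)
(42978 + 25657)/(43719 + p) = (42978 + 25657)/(43719 + 2817/91) = 68635/(3981246/91) = 68635*(91/3981246) = 6245785/3981246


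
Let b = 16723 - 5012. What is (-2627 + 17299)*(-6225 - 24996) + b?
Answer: -458062801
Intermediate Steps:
b = 11711
(-2627 + 17299)*(-6225 - 24996) + b = (-2627 + 17299)*(-6225 - 24996) + 11711 = 14672*(-31221) + 11711 = -458074512 + 11711 = -458062801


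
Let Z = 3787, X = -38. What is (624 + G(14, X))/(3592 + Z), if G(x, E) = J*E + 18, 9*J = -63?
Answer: 908/7379 ≈ 0.12305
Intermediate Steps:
J = -7 (J = (⅑)*(-63) = -7)
G(x, E) = 18 - 7*E (G(x, E) = -7*E + 18 = 18 - 7*E)
(624 + G(14, X))/(3592 + Z) = (624 + (18 - 7*(-38)))/(3592 + 3787) = (624 + (18 + 266))/7379 = (624 + 284)*(1/7379) = 908*(1/7379) = 908/7379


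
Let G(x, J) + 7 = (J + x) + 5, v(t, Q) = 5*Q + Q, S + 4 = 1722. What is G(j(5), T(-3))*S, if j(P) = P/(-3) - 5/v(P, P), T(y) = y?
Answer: -35219/3 ≈ -11740.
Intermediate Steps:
S = 1718 (S = -4 + 1722 = 1718)
v(t, Q) = 6*Q
j(P) = -5/(6*P) - P/3 (j(P) = P/(-3) - 5*1/(6*P) = P*(-⅓) - 5/(6*P) = -P/3 - 5/(6*P) = -5/(6*P) - P/3)
G(x, J) = -2 + J + x (G(x, J) = -7 + ((J + x) + 5) = -7 + (5 + J + x) = -2 + J + x)
G(j(5), T(-3))*S = (-2 - 3 + (-⅚/5 - ⅓*5))*1718 = (-2 - 3 + (-⅚*⅕ - 5/3))*1718 = (-2 - 3 + (-⅙ - 5/3))*1718 = (-2 - 3 - 11/6)*1718 = -41/6*1718 = -35219/3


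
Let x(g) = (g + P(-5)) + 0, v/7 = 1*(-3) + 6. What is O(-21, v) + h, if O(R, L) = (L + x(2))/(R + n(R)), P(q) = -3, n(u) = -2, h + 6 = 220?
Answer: 4902/23 ≈ 213.13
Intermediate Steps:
h = 214 (h = -6 + 220 = 214)
v = 21 (v = 7*(1*(-3) + 6) = 7*(-3 + 6) = 7*3 = 21)
x(g) = -3 + g (x(g) = (g - 3) + 0 = (-3 + g) + 0 = -3 + g)
O(R, L) = (-1 + L)/(-2 + R) (O(R, L) = (L + (-3 + 2))/(R - 2) = (L - 1)/(-2 + R) = (-1 + L)/(-2 + R))
O(-21, v) + h = (-1 + 21)/(-2 - 21) + 214 = 20/(-23) + 214 = -1/23*20 + 214 = -20/23 + 214 = 4902/23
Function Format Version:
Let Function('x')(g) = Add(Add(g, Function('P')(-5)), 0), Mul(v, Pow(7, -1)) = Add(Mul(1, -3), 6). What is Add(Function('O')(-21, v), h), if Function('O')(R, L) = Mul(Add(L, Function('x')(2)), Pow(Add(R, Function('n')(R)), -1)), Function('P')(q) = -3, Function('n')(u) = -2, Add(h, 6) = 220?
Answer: Rational(4902, 23) ≈ 213.13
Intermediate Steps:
h = 214 (h = Add(-6, 220) = 214)
v = 21 (v = Mul(7, Add(Mul(1, -3), 6)) = Mul(7, Add(-3, 6)) = Mul(7, 3) = 21)
Function('x')(g) = Add(-3, g) (Function('x')(g) = Add(Add(g, -3), 0) = Add(Add(-3, g), 0) = Add(-3, g))
Function('O')(R, L) = Mul(Pow(Add(-2, R), -1), Add(-1, L)) (Function('O')(R, L) = Mul(Add(L, Add(-3, 2)), Pow(Add(R, -2), -1)) = Mul(Add(L, -1), Pow(Add(-2, R), -1)) = Mul(Add(-1, L), Pow(Add(-2, R), -1)) = Mul(Pow(Add(-2, R), -1), Add(-1, L)))
Add(Function('O')(-21, v), h) = Add(Mul(Pow(Add(-2, -21), -1), Add(-1, 21)), 214) = Add(Mul(Pow(-23, -1), 20), 214) = Add(Mul(Rational(-1, 23), 20), 214) = Add(Rational(-20, 23), 214) = Rational(4902, 23)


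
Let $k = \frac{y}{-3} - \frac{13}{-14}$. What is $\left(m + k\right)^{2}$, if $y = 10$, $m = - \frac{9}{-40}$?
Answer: $\frac{3352561}{705600} \approx 4.7514$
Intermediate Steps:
$m = \frac{9}{40}$ ($m = \left(-9\right) \left(- \frac{1}{40}\right) = \frac{9}{40} \approx 0.225$)
$k = - \frac{101}{42}$ ($k = \frac{10}{-3} - \frac{13}{-14} = 10 \left(- \frac{1}{3}\right) - - \frac{13}{14} = - \frac{10}{3} + \frac{13}{14} = - \frac{101}{42} \approx -2.4048$)
$\left(m + k\right)^{2} = \left(\frac{9}{40} - \frac{101}{42}\right)^{2} = \left(- \frac{1831}{840}\right)^{2} = \frac{3352561}{705600}$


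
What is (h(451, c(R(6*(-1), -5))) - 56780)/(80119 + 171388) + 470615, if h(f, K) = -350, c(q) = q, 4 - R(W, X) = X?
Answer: 118362909675/251507 ≈ 4.7062e+5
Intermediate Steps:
R(W, X) = 4 - X
(h(451, c(R(6*(-1), -5))) - 56780)/(80119 + 171388) + 470615 = (-350 - 56780)/(80119 + 171388) + 470615 = -57130/251507 + 470615 = 118362909675/251507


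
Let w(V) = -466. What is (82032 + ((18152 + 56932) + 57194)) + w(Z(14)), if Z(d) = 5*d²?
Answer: 213844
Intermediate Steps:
(82032 + ((18152 + 56932) + 57194)) + w(Z(14)) = (82032 + ((18152 + 56932) + 57194)) - 466 = (82032 + (75084 + 57194)) - 466 = (82032 + 132278) - 466 = 214310 - 466 = 213844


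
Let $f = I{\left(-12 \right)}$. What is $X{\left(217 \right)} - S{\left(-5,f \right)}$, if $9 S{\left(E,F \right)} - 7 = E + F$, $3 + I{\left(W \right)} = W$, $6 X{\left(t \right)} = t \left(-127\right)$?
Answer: $- \frac{82651}{18} \approx -4591.7$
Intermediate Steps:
$X{\left(t \right)} = - \frac{127 t}{6}$ ($X{\left(t \right)} = \frac{t \left(-127\right)}{6} = \frac{\left(-127\right) t}{6} = - \frac{127 t}{6}$)
$I{\left(W \right)} = -3 + W$
$f = -15$ ($f = -3 - 12 = -15$)
$S{\left(E,F \right)} = \frac{7}{9} + \frac{E}{9} + \frac{F}{9}$ ($S{\left(E,F \right)} = \frac{7}{9} + \frac{E + F}{9} = \frac{7}{9} + \left(\frac{E}{9} + \frac{F}{9}\right) = \frac{7}{9} + \frac{E}{9} + \frac{F}{9}$)
$X{\left(217 \right)} - S{\left(-5,f \right)} = \left(- \frac{127}{6}\right) 217 - \left(\frac{7}{9} + \frac{1}{9} \left(-5\right) + \frac{1}{9} \left(-15\right)\right) = - \frac{27559}{6} - \left(\frac{7}{9} - \frac{5}{9} - \frac{5}{3}\right) = - \frac{27559}{6} - - \frac{13}{9} = - \frac{27559}{6} + \frac{13}{9} = - \frac{82651}{18}$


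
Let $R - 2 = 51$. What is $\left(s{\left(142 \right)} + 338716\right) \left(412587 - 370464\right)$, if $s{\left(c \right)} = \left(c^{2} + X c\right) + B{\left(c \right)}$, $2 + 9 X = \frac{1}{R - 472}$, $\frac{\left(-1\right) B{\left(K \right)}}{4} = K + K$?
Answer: $\frac{18940375076926}{1257} \approx 1.5068 \cdot 10^{10}$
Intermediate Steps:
$R = 53$ ($R = 2 + 51 = 53$)
$B{\left(K \right)} = - 8 K$ ($B{\left(K \right)} = - 4 \left(K + K\right) = - 4 \cdot 2 K = - 8 K$)
$X = - \frac{839}{3771}$ ($X = - \frac{2}{9} + \frac{1}{9 \left(53 - 472\right)} = - \frac{2}{9} + \frac{1}{9 \left(-419\right)} = - \frac{2}{9} + \frac{1}{9} \left(- \frac{1}{419}\right) = - \frac{2}{9} - \frac{1}{3771} = - \frac{839}{3771} \approx -0.22249$)
$s{\left(c \right)} = c^{2} - \frac{31007 c}{3771}$ ($s{\left(c \right)} = \left(c^{2} - \frac{839 c}{3771}\right) - 8 c = c^{2} - \frac{31007 c}{3771}$)
$\left(s{\left(142 \right)} + 338716\right) \left(412587 - 370464\right) = \left(\frac{1}{3771} \cdot 142 \left(-31007 + 3771 \cdot 142\right) + 338716\right) \left(412587 - 370464\right) = \left(\frac{1}{3771} \cdot 142 \left(-31007 + 535482\right) + 338716\right) 42123 = \left(\frac{1}{3771} \cdot 142 \cdot 504475 + 338716\right) 42123 = \left(\frac{71635450}{3771} + 338716\right) 42123 = \frac{1348933486}{3771} \cdot 42123 = \frac{18940375076926}{1257}$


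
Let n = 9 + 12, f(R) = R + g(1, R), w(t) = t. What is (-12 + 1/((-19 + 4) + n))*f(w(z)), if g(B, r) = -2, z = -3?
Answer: 355/6 ≈ 59.167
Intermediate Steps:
f(R) = -2 + R (f(R) = R - 2 = -2 + R)
n = 21
(-12 + 1/((-19 + 4) + n))*f(w(z)) = (-12 + 1/((-19 + 4) + 21))*(-2 - 3) = (-12 + 1/(-15 + 21))*(-5) = (-12 + 1/6)*(-5) = -71/6*(-5) = 355/6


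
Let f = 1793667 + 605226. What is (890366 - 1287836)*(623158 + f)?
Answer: -1201174610970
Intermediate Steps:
f = 2398893
(890366 - 1287836)*(623158 + f) = (890366 - 1287836)*(623158 + 2398893) = -397470*3022051 = -1201174610970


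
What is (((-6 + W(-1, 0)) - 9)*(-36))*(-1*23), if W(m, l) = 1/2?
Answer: -12006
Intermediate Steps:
W(m, l) = ½
(((-6 + W(-1, 0)) - 9)*(-36))*(-1*23) = (((-6 + ½) - 9)*(-36))*(-1*23) = ((-11/2 - 9)*(-36))*(-23) = -29/2*(-36)*(-23) = 522*(-23) = -12006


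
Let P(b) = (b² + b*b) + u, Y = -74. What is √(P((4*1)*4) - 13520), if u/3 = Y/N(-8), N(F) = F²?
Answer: 3*I*√92526/8 ≈ 114.07*I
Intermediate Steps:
u = -111/32 (u = 3*(-74/((-8)²)) = 3*(-74/64) = 3*(-74*1/64) = 3*(-37/32) = -111/32 ≈ -3.4688)
P(b) = -111/32 + 2*b² (P(b) = (b² + b*b) - 111/32 = (b² + b²) - 111/32 = 2*b² - 111/32 = -111/32 + 2*b²)
√(P((4*1)*4) - 13520) = √((-111/32 + 2*((4*1)*4)²) - 13520) = √((-111/32 + 2*(4*4)²) - 13520) = √((-111/32 + 2*16²) - 13520) = √((-111/32 + 2*256) - 13520) = √((-111/32 + 512) - 13520) = √(16273/32 - 13520) = √(-416367/32) = 3*I*√92526/8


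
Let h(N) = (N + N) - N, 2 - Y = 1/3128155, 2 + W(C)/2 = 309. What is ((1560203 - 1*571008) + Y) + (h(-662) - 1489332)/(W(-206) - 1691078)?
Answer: 2615455724939956423/2644016706960 ≈ 9.8920e+5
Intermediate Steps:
W(C) = 614 (W(C) = -4 + 2*309 = -4 + 618 = 614)
Y = 6256309/3128155 (Y = 2 - 1/3128155 = 6256309/3128155 ≈ 2.0000)
h(N) = N (h(N) = 2*N - N = N)
((1560203 - 1*571008) + Y) + (h(-662) - 1489332)/(W(-206) - 1691078) = ((1560203 - 1*571008) + 6256309/3128155) + (-662 - 1489332)/(614 - 1691078) = ((1560203 - 571008) + 6256309/3128155) - 1489994/(-1690464) = (989195 + 6256309/3128155) - 1489994*(-1/1690464) = 3094361541534/3128155 + 744997/845232 = 2615455724939956423/2644016706960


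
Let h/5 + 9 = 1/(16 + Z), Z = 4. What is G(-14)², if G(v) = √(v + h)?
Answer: -235/4 ≈ -58.750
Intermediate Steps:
h = -179/4 (h = -45 + 5/(16 + 4) = -45 + 5/20 = -45 + 5*(1/20) = -45 + ¼ = -179/4 ≈ -44.750)
G(v) = √(-179/4 + v) (G(v) = √(v - 179/4) = √(-179/4 + v))
G(-14)² = (√(-179 + 4*(-14))/2)² = (√(-179 - 56)/2)² = (√(-235)/2)² = ((I*√235)/2)² = (I*√235/2)² = -235/4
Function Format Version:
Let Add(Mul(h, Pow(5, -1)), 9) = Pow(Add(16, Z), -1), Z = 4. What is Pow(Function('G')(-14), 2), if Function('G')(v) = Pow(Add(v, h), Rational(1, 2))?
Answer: Rational(-235, 4) ≈ -58.750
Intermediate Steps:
h = Rational(-179, 4) (h = Add(-45, Mul(5, Pow(Add(16, 4), -1))) = Add(-45, Mul(5, Pow(20, -1))) = Add(-45, Mul(5, Rational(1, 20))) = Add(-45, Rational(1, 4)) = Rational(-179, 4) ≈ -44.750)
Function('G')(v) = Pow(Add(Rational(-179, 4), v), Rational(1, 2)) (Function('G')(v) = Pow(Add(v, Rational(-179, 4)), Rational(1, 2)) = Pow(Add(Rational(-179, 4), v), Rational(1, 2)))
Pow(Function('G')(-14), 2) = Pow(Mul(Rational(1, 2), Pow(Add(-179, Mul(4, -14)), Rational(1, 2))), 2) = Pow(Mul(Rational(1, 2), Pow(Add(-179, -56), Rational(1, 2))), 2) = Pow(Mul(Rational(1, 2), Pow(-235, Rational(1, 2))), 2) = Pow(Mul(Rational(1, 2), Mul(I, Pow(235, Rational(1, 2)))), 2) = Pow(Mul(Rational(1, 2), I, Pow(235, Rational(1, 2))), 2) = Rational(-235, 4)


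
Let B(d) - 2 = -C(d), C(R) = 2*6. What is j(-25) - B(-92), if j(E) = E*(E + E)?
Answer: 1260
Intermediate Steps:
C(R) = 12
j(E) = 2*E**2 (j(E) = E*(2*E) = 2*E**2)
B(d) = -10 (B(d) = 2 - 1*12 = 2 - 12 = -10)
j(-25) - B(-92) = 2*(-25)**2 - 1*(-10) = 2*625 + 10 = 1250 + 10 = 1260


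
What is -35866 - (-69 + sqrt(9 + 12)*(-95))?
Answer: -35797 + 95*sqrt(21) ≈ -35362.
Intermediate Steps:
-35866 - (-69 + sqrt(9 + 12)*(-95)) = -35866 - (-69 + sqrt(21)*(-95)) = -35866 - (-69 - 95*sqrt(21)) = -35866 + (69 + 95*sqrt(21)) = -35797 + 95*sqrt(21)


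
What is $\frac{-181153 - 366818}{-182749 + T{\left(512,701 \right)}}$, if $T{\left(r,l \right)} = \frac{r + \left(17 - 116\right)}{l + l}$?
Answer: $\frac{768255342}{256213685} \approx 2.9985$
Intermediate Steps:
$T{\left(r,l \right)} = \frac{-99 + r}{2 l}$ ($T{\left(r,l \right)} = \frac{r + \left(17 - 116\right)}{2 l} = \left(r - 99\right) \frac{1}{2 l} = \left(-99 + r\right) \frac{1}{2 l} = \frac{-99 + r}{2 l}$)
$\frac{-181153 - 366818}{-182749 + T{\left(512,701 \right)}} = \frac{-181153 - 366818}{-182749 + \frac{-99 + 512}{2 \cdot 701}} = - \frac{547971}{-182749 + \frac{1}{2} \cdot \frac{1}{701} \cdot 413} = - \frac{547971}{-182749 + \frac{413}{1402}} = - \frac{547971}{- \frac{256213685}{1402}} = \left(-547971\right) \left(- \frac{1402}{256213685}\right) = \frac{768255342}{256213685}$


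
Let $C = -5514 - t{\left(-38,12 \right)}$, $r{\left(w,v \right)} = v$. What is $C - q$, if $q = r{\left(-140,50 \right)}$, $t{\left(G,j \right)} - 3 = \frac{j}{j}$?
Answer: $-5568$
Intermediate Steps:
$t{\left(G,j \right)} = 4$ ($t{\left(G,j \right)} = 3 + \frac{j}{j} = 3 + 1 = 4$)
$q = 50$
$C = -5518$ ($C = -5514 - 4 = -5518$)
$C - q = -5518 - 50 = -5568$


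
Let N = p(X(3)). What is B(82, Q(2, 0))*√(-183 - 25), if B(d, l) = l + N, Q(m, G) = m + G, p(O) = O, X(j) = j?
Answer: 20*I*√13 ≈ 72.111*I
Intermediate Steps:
Q(m, G) = G + m
N = 3
B(d, l) = 3 + l (B(d, l) = l + 3 = 3 + l)
B(82, Q(2, 0))*√(-183 - 25) = (3 + (0 + 2))*√(-183 - 25) = (3 + 2)*√(-208) = 5*(4*I*√13) = 20*I*√13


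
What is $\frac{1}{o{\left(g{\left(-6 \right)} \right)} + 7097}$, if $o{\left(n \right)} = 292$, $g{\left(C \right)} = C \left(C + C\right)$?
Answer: $\frac{1}{7389} \approx 0.00013534$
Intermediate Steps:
$g{\left(C \right)} = 2 C^{2}$ ($g{\left(C \right)} = C 2 C = 2 C^{2}$)
$\frac{1}{o{\left(g{\left(-6 \right)} \right)} + 7097} = \frac{1}{292 + 7097} = \frac{1}{7389}$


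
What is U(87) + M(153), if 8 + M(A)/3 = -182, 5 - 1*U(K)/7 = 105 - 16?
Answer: -1158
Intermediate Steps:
U(K) = -588 (U(K) = 35 - 7*(105 - 16) = 35 - 7*89 = 35 - 623 = -588)
M(A) = -570 (M(A) = -24 + 3*(-182) = -24 - 546 = -570)
U(87) + M(153) = -588 - 570 = -1158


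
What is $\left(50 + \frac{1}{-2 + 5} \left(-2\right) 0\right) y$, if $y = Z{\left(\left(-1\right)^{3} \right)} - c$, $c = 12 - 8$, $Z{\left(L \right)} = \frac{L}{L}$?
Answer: $-150$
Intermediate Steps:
$Z{\left(L \right)} = 1$
$c = 4$ ($c = 12 - 8 = 4$)
$y = -3$ ($y = 1 - 4 = -3$)
$\left(50 + \frac{1}{-2 + 5} \left(-2\right) 0\right) y = \left(50 + \frac{1}{-2 + 5} \left(-2\right) 0\right) \left(-3\right) = \left(50 + \frac{1}{3} \left(-2\right) 0\right) \left(-3\right) = \left(50 - 0\right) \left(-3\right) = \left(50 + 0\right) \left(-3\right) = 50 \left(-3\right) = -150$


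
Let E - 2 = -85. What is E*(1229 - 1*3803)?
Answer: 213642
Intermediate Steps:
E = -83 (E = 2 - 85 = -83)
E*(1229 - 1*3803) = -83*(1229 - 1*3803) = -83*(1229 - 3803) = -83*(-2574) = 213642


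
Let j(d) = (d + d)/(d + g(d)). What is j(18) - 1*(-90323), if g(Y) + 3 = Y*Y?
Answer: 10206511/113 ≈ 90323.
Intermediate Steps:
g(Y) = -3 + Y**2 (g(Y) = -3 + Y*Y = -3 + Y**2)
j(d) = 2*d/(-3 + d + d**2) (j(d) = (d + d)/(d + (-3 + d**2)) = (2*d)/(-3 + d + d**2) = 2*d/(-3 + d + d**2))
j(18) - 1*(-90323) = 2*18/(-3 + 18 + 18**2) - 1*(-90323) = 2*18/(-3 + 18 + 324) + 90323 = 2*18/339 + 90323 = 2*18*(1/339) + 90323 = 12/113 + 90323 = 10206511/113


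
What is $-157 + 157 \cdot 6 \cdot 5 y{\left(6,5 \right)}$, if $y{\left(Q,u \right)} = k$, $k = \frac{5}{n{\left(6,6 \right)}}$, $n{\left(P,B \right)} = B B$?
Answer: $\frac{2983}{6} \approx 497.17$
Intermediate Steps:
$n{\left(P,B \right)} = B^{2}$
$k = \frac{5}{36}$ ($k = \frac{5}{6^{2}} = \frac{5}{36} \approx 0.13889$)
$y{\left(Q,u \right)} = \frac{5}{36}$
$-157 + 157 \cdot 6 \cdot 5 y{\left(6,5 \right)} = -157 + 157 \cdot 6 \cdot 5 \cdot \frac{5}{36} = -157 + 157 \cdot 30 \cdot \frac{5}{36} = -157 + 157 \cdot \frac{25}{6} = -157 + \frac{3925}{6} = \frac{2983}{6}$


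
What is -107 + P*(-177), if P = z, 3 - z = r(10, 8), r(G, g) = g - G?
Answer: -992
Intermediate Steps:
z = 5 (z = 3 - (8 - 1*10) = 3 - (8 - 10) = 3 - 1*(-2) = 3 + 2 = 5)
P = 5
-107 + P*(-177) = -107 + 5*(-177) = -107 - 885 = -992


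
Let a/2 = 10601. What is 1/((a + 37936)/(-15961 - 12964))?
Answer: -28925/59138 ≈ -0.48911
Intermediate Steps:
a = 21202 (a = 2*10601 = 21202)
1/((a + 37936)/(-15961 - 12964)) = 1/((21202 + 37936)/(-15961 - 12964)) = 1/(59138/(-28925)) = 1/(59138*(-1/28925)) = 1/(-59138/28925) = -28925/59138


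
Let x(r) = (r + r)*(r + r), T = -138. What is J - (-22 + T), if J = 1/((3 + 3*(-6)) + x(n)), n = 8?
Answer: 38561/241 ≈ 160.00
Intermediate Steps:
x(r) = 4*r² (x(r) = (2*r)*(2*r) = 4*r²)
J = 1/241 (J = 1/((3 + 3*(-6)) + 4*8²) = 1/((3 - 18) + 4*64) = 1/(-15 + 256) = 1/241 ≈ 0.0041494)
J - (-22 + T) = 1/241 - (-22 - 138) = 1/241 - 1*(-160) = 1/241 + 160 = 38561/241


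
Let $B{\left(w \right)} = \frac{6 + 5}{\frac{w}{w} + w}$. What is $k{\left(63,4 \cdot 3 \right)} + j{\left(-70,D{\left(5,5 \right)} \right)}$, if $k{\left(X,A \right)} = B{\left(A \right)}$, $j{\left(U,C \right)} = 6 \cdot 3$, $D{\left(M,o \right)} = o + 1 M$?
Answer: $\frac{245}{13} \approx 18.846$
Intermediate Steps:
$D{\left(M,o \right)} = M + o$ ($D{\left(M,o \right)} = o + M = M + o$)
$j{\left(U,C \right)} = 18$
$B{\left(w \right)} = \frac{11}{1 + w}$
$k{\left(X,A \right)} = \frac{11}{1 + A}$
$k{\left(63,4 \cdot 3 \right)} + j{\left(-70,D{\left(5,5 \right)} \right)} = \frac{11}{1 + 4 \cdot 3} + 18 = \frac{11}{1 + 12} + 18 = \frac{11}{13} + 18 = \frac{245}{13}$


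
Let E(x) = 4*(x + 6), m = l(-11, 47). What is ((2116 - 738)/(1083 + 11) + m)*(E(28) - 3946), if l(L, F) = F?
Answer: -100576380/547 ≈ -1.8387e+5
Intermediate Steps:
m = 47
E(x) = 24 + 4*x (E(x) = 4*(6 + x) = 24 + 4*x)
((2116 - 738)/(1083 + 11) + m)*(E(28) - 3946) = ((2116 - 738)/(1083 + 11) + 47)*((24 + 4*28) - 3946) = (1378/1094 + 47)*((24 + 112) - 3946) = (1378*(1/1094) + 47)*(136 - 3946) = (689/547 + 47)*(-3810) = (26398/547)*(-3810) = -100576380/547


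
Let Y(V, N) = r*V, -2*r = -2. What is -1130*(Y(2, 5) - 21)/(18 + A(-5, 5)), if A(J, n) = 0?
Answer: 10735/9 ≈ 1192.8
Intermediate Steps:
r = 1 (r = -½*(-2) = 1)
Y(V, N) = V (Y(V, N) = 1*V = V)
-1130*(Y(2, 5) - 21)/(18 + A(-5, 5)) = -1130*(2 - 21)/(18 + 0) = -(-21470)/18 = -1130*(-19/18) = 10735/9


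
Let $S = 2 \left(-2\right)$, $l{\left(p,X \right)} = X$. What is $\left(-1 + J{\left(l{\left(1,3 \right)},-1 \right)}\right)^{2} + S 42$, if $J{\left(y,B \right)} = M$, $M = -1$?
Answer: $-164$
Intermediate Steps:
$S = -4$
$J{\left(y,B \right)} = -1$
$\left(-1 + J{\left(l{\left(1,3 \right)},-1 \right)}\right)^{2} + S 42 = \left(-1 - 1\right)^{2} - 168 = \left(-2\right)^{2} - 168 = 4 - 168 = -164$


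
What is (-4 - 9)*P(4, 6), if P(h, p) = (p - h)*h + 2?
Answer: -130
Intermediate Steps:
P(h, p) = 2 + h*(p - h) (P(h, p) = h*(p - h) + 2 = 2 + h*(p - h))
(-4 - 9)*P(4, 6) = (-4 - 9)*(2 - 1*4² + 4*6) = -13*(2 - 1*16 + 24) = -13*(2 - 16 + 24) = -13*10 = -130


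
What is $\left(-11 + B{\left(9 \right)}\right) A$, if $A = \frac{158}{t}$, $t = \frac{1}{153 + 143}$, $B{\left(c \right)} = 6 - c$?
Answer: $-654752$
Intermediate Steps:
$t = \frac{1}{296} \approx 0.0033784$
$A = 46768$ ($A = 158 \frac{1}{\frac{1}{296}} = 158 \cdot 296 = 46768$)
$\left(-11 + B{\left(9 \right)}\right) A = \left(-11 + \left(6 - 9\right)\right) 46768 = \left(-11 - 3\right) 46768 = \left(-14\right) 46768 = -654752$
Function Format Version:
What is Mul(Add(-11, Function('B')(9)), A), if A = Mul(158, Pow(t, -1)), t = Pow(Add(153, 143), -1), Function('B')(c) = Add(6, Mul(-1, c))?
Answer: -654752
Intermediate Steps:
t = Rational(1, 296) (t = Pow(296, -1) = Rational(1, 296) ≈ 0.0033784)
A = 46768 (A = Mul(158, Pow(Rational(1, 296), -1)) = Mul(158, 296) = 46768)
Mul(Add(-11, Function('B')(9)), A) = Mul(Add(-11, Add(6, Mul(-1, 9))), 46768) = Mul(Add(-11, Add(6, -9)), 46768) = Mul(Add(-11, -3), 46768) = Mul(-14, 46768) = -654752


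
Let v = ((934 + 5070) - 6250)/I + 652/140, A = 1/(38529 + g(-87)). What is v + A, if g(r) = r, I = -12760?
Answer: 4014308959/858409860 ≈ 4.6764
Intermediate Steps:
A = 1/38442 (A = 1/(38529 - 87) = 1/38442 ≈ 2.6013e-5)
v = 208849/44660 (v = ((934 + 5070) - 6250)/(-12760) + 652/140 = (6004 - 6250)*(-1/12760) + 652*(1/140) = -246*(-1/12760) + 163/35 = 123/6380 + 163/35 = 208849/44660 ≈ 4.6764)
v + A = 208849/44660 + 1/38442 = 4014308959/858409860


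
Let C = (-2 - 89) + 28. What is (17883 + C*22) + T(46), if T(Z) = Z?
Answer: 16543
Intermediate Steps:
C = -63 (C = -91 + 28 = -63)
(17883 + C*22) + T(46) = (17883 - 63*22) + 46 = (17883 - 1386) + 46 = 16497 + 46 = 16543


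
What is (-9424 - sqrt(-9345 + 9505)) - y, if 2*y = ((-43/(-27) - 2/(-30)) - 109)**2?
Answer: -553493881/36450 - 4*sqrt(10) ≈ -15198.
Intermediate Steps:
y = 209989081/36450 (y = ((-43/(-27) - 2/(-30)) - 109)**2/2 = ((-43*(-1/27) - 2*(-1/30)) - 109)**2/2 = ((43/27 + 1/15) - 109)**2/2 = (224/135 - 109)**2/2 = (-14491/135)**2/2 = (1/2)*(209989081/18225) = 209989081/36450 ≈ 5761.0)
(-9424 - sqrt(-9345 + 9505)) - y = (-9424 - sqrt(-9345 + 9505)) - 1*209989081/36450 = (-9424 - sqrt(160)) - 209989081/36450 = (-9424 - 4*sqrt(10)) - 209989081/36450 = -553493881/36450 - 4*sqrt(10)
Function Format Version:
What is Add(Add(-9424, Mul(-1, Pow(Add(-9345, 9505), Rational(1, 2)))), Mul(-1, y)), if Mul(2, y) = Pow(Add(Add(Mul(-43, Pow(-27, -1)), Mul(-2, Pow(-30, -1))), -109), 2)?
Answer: Add(Rational(-553493881, 36450), Mul(-4, Pow(10, Rational(1, 2)))) ≈ -15198.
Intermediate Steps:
y = Rational(209989081, 36450) (y = Mul(Rational(1, 2), Pow(Add(Add(Mul(-43, Pow(-27, -1)), Mul(-2, Pow(-30, -1))), -109), 2)) = Mul(Rational(1, 2), Pow(Add(Add(Mul(-43, Rational(-1, 27)), Mul(-2, Rational(-1, 30))), -109), 2)) = Mul(Rational(1, 2), Pow(Add(Add(Rational(43, 27), Rational(1, 15)), -109), 2)) = Mul(Rational(1, 2), Pow(Add(Rational(224, 135), -109), 2)) = Mul(Rational(1, 2), Pow(Rational(-14491, 135), 2)) = Mul(Rational(1, 2), Rational(209989081, 18225)) = Rational(209989081, 36450) ≈ 5761.0)
Add(Add(-9424, Mul(-1, Pow(Add(-9345, 9505), Rational(1, 2)))), Mul(-1, y)) = Add(Add(-9424, Mul(-1, Pow(Add(-9345, 9505), Rational(1, 2)))), Mul(-1, Rational(209989081, 36450))) = Add(Add(-9424, Mul(-1, Pow(160, Rational(1, 2)))), Rational(-209989081, 36450)) = Add(Add(-9424, Mul(-1, Mul(4, Pow(10, Rational(1, 2))))), Rational(-209989081, 36450)) = Add(Add(-9424, Mul(-4, Pow(10, Rational(1, 2)))), Rational(-209989081, 36450)) = Add(Rational(-553493881, 36450), Mul(-4, Pow(10, Rational(1, 2))))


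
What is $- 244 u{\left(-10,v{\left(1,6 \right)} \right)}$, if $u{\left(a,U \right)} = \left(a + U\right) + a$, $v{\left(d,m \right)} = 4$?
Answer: $3904$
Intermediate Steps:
$u{\left(a,U \right)} = U + 2 a$ ($u{\left(a,U \right)} = \left(U + a\right) + a = U + 2 a$)
$- 244 u{\left(-10,v{\left(1,6 \right)} \right)} = - 244 \left(4 + 2 \left(-10\right)\right) = - 244 \left(4 - 20\right) = \left(-244\right) \left(-16\right) = 3904$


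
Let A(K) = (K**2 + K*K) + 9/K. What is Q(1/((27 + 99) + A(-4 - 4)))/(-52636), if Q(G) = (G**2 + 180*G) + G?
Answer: -732342/53853589111 ≈ -1.3599e-5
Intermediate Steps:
A(K) = 2*K**2 + 9/K (A(K) = (K**2 + K**2) + 9/K = 2*K**2 + 9/K)
Q(G) = G**2 + 181*G
Q(1/((27 + 99) + A(-4 - 4)))/(-52636) = ((181 + 1/((27 + 99) + (9 + 2*(-4 - 4)**3)/(-4 - 4)))/((27 + 99) + (9 + 2*(-4 - 4)**3)/(-4 - 4)))/(-52636) = ((181 + 1/(126 + (9 + 2*(-8)**3)/(-8)))/(126 + (9 + 2*(-8)**3)/(-8)))*(-1/52636) = ((181 + 1/(126 - (9 + 2*(-512))/8))/(126 - (9 + 2*(-512))/8))*(-1/52636) = ((181 + 1/(126 - (9 - 1024)/8))/(126 - (9 - 1024)/8))*(-1/52636) = ((181 + 1/(126 - 1/8*(-1015)))/(126 - 1/8*(-1015)))*(-1/52636) = ((181 + 1/(126 + 1015/8))/(126 + 1015/8))*(-1/52636) = ((181 + 1/(2023/8))/(2023/8))*(-1/52636) = (8*(181 + 8/2023)/2023)*(-1/52636) = ((8/2023)*(366171/2023))*(-1/52636) = (2929368/4092529)*(-1/52636) = -732342/53853589111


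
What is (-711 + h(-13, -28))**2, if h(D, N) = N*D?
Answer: 120409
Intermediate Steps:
h(D, N) = D*N
(-711 + h(-13, -28))**2 = (-711 - 13*(-28))**2 = (-711 + 364)**2 = (-347)**2 = 120409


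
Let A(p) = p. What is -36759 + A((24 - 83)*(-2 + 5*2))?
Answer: -37231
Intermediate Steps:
-36759 + A((24 - 83)*(-2 + 5*2)) = -36759 + (24 - 83)*(-2 + 5*2) = -36759 - 59*(-2 + 10) = -36759 - 59*8 = -36759 - 472 = -37231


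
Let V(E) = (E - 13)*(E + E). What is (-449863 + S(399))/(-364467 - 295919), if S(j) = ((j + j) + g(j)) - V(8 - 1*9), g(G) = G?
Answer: 224347/330193 ≈ 0.67944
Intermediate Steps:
V(E) = 2*E*(-13 + E) (V(E) = (-13 + E)*(2*E) = 2*E*(-13 + E))
S(j) = -28 + 3*j (S(j) = ((j + j) + j) - 2*(8 - 1*9)*(-13 + (8 - 1*9)) = (2*j + j) - 2*(8 - 9)*(-13 + (8 - 9)) = 3*j - 2*(-1)*(-13 - 1) = 3*j - 2*(-1)*(-14) = 3*j - 1*28 = 3*j - 28 = -28 + 3*j)
(-449863 + S(399))/(-364467 - 295919) = (-449863 + (-28 + 3*399))/(-364467 - 295919) = (-449863 + (-28 + 1197))/(-660386) = (-449863 + 1169)*(-1/660386) = -448694*(-1/660386) = 224347/330193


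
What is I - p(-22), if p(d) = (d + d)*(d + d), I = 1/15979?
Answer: -30935343/15979 ≈ -1936.0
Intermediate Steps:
I = 1/15979 ≈ 6.2582e-5
p(d) = 4*d**2 (p(d) = (2*d)*(2*d) = 4*d**2)
I - p(-22) = 1/15979 - 4*(-22)**2 = 1/15979 - 4*484 = 1/15979 - 1*1936 = 1/15979 - 1936 = -30935343/15979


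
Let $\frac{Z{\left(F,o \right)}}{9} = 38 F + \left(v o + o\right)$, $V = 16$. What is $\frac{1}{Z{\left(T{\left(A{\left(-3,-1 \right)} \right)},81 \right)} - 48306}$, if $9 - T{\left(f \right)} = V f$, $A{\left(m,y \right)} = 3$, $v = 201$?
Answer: $\frac{1}{85614} \approx 1.168 \cdot 10^{-5}$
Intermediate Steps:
$T{\left(f \right)} = 9 - 16 f$
$Z{\left(F,o \right)} = 342 F + 1818 o$ ($Z{\left(F,o \right)} = 9 \left(38 F + \left(201 o + o\right)\right) = 9 \left(38 F + 202 o\right) = 342 F + 1818 o$)
$\frac{1}{Z{\left(T{\left(A{\left(-3,-1 \right)} \right)},81 \right)} - 48306} = \frac{1}{\left(342 \left(9 - 48\right) + 1818 \cdot 81\right) - 48306} = \frac{1}{\left(342 \left(9 - 48\right) + 147258\right) - 48306} = \frac{1}{\left(342 \left(-39\right) + 147258\right) - 48306} = \frac{1}{\left(-13338 + 147258\right) - 48306} = \frac{1}{133920 - 48306} = \frac{1}{85614}$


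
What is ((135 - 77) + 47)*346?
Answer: 36330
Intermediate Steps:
((135 - 77) + 47)*346 = (58 + 47)*346 = 105*346 = 36330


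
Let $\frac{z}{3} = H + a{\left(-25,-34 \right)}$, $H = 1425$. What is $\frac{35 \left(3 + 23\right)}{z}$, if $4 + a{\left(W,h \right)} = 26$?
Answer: $\frac{910}{4341} \approx 0.20963$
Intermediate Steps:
$a{\left(W,h \right)} = 22$ ($a{\left(W,h \right)} = -4 + 26 = 22$)
$z = 4341$ ($z = 3 \left(1425 + 22\right) = 3 \cdot 1447 = 4341$)
$\frac{35 \left(3 + 23\right)}{z} = \frac{35 \left(3 + 23\right)}{4341} = 35 \cdot 26 \cdot \frac{1}{4341} = 910 \cdot \frac{1}{4341} = \frac{910}{4341}$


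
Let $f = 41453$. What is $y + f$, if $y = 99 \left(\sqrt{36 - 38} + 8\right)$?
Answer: $42245 + 99 i \sqrt{2} \approx 42245.0 + 140.01 i$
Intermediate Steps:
$y = 792 + 99 i \sqrt{2}$ ($y = 99 \left(\sqrt{-2} + 8\right) = 99 \left(i \sqrt{2} + 8\right) = 99 \left(8 + i \sqrt{2}\right) = 792 + 99 i \sqrt{2} \approx 792.0 + 140.01 i$)
$y + f = \left(792 + 99 i \sqrt{2}\right) + 41453 = 42245 + 99 i \sqrt{2}$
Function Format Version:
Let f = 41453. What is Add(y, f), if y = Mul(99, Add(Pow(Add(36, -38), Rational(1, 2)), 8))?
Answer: Add(42245, Mul(99, I, Pow(2, Rational(1, 2)))) ≈ Add(42245., Mul(140.01, I))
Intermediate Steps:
y = Add(792, Mul(99, I, Pow(2, Rational(1, 2)))) (y = Mul(99, Add(Pow(-2, Rational(1, 2)), 8)) = Mul(99, Add(Mul(I, Pow(2, Rational(1, 2))), 8)) = Mul(99, Add(8, Mul(I, Pow(2, Rational(1, 2))))) = Add(792, Mul(99, I, Pow(2, Rational(1, 2)))) ≈ Add(792.00, Mul(140.01, I)))
Add(y, f) = Add(Add(792, Mul(99, I, Pow(2, Rational(1, 2)))), 41453) = Add(42245, Mul(99, I, Pow(2, Rational(1, 2))))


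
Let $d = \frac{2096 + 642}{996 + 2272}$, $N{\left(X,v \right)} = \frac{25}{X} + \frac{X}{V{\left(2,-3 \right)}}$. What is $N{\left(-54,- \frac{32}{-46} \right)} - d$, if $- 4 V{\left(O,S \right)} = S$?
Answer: $- \frac{1616942}{22059} \approx -73.301$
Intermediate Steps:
$V{\left(O,S \right)} = - \frac{S}{4}$
$N{\left(X,v \right)} = \frac{25}{X} + \frac{4 X}{3}$ ($N{\left(X,v \right)} = \frac{25}{X} + \frac{X}{\left(- \frac{1}{4}\right) \left(-3\right)} = \frac{25}{X} + \frac{X}{\frac{3}{4}} = \frac{25}{X} + X \frac{4}{3} = \frac{25}{X} + \frac{4 X}{3}$)
$d = \frac{1369}{1634}$ ($d = \frac{2738}{3268} = 2738 \cdot \frac{1}{3268} = \frac{1369}{1634} \approx 0.83782$)
$N{\left(-54,- \frac{32}{-46} \right)} - d = \left(\frac{25}{-54} + \frac{4}{3} \left(-54\right)\right) - \frac{1369}{1634} = \left(25 \left(- \frac{1}{54}\right) - 72\right) - \frac{1369}{1634} = \left(- \frac{25}{54} - 72\right) - \frac{1369}{1634} = - \frac{3913}{54} - \frac{1369}{1634} = - \frac{1616942}{22059}$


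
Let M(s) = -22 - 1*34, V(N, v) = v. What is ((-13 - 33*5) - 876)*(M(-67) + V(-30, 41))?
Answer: 15810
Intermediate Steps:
M(s) = -56 (M(s) = -22 - 34 = -56)
((-13 - 33*5) - 876)*(M(-67) + V(-30, 41)) = ((-13 - 33*5) - 876)*(-56 + 41) = ((-13 - 165) - 876)*(-15) = (-178 - 876)*(-15) = -1054*(-15) = 15810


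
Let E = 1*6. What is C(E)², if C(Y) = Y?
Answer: 36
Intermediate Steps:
E = 6
C(E)² = 6² = 36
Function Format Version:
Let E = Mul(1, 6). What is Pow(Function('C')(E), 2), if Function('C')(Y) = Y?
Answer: 36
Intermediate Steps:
E = 6
Pow(Function('C')(E), 2) = Pow(6, 2) = 36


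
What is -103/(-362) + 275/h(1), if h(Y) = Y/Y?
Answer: 99653/362 ≈ 275.28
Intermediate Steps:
h(Y) = 1
-103/(-362) + 275/h(1) = -103/(-362) + 275/1 = -103*(-1/362) + 275*1 = 103/362 + 275 = 99653/362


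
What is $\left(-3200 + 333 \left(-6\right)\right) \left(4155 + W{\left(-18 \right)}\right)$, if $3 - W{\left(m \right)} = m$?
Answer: $-21706848$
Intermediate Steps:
$W{\left(m \right)} = 3 - m$
$\left(-3200 + 333 \left(-6\right)\right) \left(4155 + W{\left(-18 \right)}\right) = \left(-3200 + 333 \left(-6\right)\right) \left(4155 + \left(3 - -18\right)\right) = \left(-3200 - 1998\right) \left(4155 + \left(3 + 18\right)\right) = - 5198 \left(4155 + 21\right) = \left(-5198\right) 4176 = -21706848$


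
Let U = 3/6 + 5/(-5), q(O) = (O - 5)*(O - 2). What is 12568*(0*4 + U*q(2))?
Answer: 0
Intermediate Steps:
q(O) = (-5 + O)*(-2 + O)
U = -½ (U = 3*(⅙) + 5*(-⅕) = ½ - 1 = -½ ≈ -0.50000)
12568*(0*4 + U*q(2)) = 12568*(0*4 - (10 + 2² - 7*2)/2) = 12568*(0 - (10 + 4 - 14)/2) = 12568*(0 - ½*0) = 12568*(0 + 0) = 12568*0 = 0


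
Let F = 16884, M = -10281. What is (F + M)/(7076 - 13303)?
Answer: -6603/6227 ≈ -1.0604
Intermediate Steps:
(F + M)/(7076 - 13303) = (16884 - 10281)/(7076 - 13303) = 6603/(-6227) = 6603*(-1/6227) = -6603/6227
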